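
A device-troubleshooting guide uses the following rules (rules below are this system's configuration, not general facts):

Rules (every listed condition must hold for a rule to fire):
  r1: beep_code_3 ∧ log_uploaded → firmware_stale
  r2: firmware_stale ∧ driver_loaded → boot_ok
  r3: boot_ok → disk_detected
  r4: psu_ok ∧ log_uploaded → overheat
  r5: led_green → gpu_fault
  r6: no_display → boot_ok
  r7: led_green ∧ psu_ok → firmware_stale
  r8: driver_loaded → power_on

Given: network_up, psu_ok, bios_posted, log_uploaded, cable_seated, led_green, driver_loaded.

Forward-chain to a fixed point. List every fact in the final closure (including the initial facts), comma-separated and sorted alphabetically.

bios_posted, boot_ok, cable_seated, disk_detected, driver_loaded, firmware_stale, gpu_fault, led_green, log_uploaded, network_up, overheat, power_on, psu_ok

Round 1 fires r4, r5, r7, r8, giving overheat, gpu_fault, firmware_stale, power_on.
Round 2 fires r2, giving boot_ok.
Round 3 fires r3, giving disk_detected.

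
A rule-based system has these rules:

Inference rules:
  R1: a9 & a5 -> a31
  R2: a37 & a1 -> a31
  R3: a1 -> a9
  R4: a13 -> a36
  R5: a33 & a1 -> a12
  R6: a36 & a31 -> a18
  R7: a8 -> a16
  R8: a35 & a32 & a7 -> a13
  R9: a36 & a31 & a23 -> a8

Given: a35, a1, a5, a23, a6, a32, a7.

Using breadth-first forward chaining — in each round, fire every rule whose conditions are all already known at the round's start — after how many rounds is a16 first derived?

4

Round 1: R3 [a1 -> a9]; R8 [a35 & a32 & a7 -> a13]. Adds a9, a13.
Round 2: R1 [a9 & a5 -> a31]; R4 [a13 -> a36]. Adds a31, a36.
Round 3: R6 [a36 & a31 -> a18]; R9 [a36 & a31 & a23 -> a8]. Adds a18, a8.
Round 4: R7 [a8 -> a16]. Adds a16.
a16 first appears in round 4.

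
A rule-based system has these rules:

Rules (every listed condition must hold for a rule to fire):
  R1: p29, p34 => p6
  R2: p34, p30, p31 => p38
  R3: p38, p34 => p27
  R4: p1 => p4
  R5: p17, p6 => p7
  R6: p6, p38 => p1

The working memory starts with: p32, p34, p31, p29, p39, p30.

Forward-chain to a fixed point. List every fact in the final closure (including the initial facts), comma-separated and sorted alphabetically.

Round 1 fires R1, R2, giving p6, p38.
Round 2 fires R3, R6, giving p27, p1.
Round 3 fires R4, giving p4.

p1, p27, p29, p30, p31, p32, p34, p38, p39, p4, p6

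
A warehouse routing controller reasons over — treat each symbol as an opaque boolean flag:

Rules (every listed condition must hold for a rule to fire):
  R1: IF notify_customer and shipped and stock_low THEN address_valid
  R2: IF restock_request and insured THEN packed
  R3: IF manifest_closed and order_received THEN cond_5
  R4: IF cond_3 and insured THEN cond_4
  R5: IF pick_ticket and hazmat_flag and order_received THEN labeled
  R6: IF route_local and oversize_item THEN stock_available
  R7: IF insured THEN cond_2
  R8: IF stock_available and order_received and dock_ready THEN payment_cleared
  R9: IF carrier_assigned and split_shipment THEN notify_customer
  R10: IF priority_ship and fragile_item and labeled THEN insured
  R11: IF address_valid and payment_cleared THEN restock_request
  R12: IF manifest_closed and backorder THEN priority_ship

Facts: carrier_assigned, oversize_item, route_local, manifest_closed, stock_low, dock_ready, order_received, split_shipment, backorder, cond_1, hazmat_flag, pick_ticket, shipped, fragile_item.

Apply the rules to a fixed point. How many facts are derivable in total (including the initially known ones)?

25

[1] R3 [IF manifest_closed and order_received THEN cond_5]; R5 [IF pick_ticket and hazmat_flag and order_received THEN labeled]; R6 [IF route_local and oversize_item THEN stock_available]; R9 [IF carrier_assigned and split_shipment THEN notify_customer]; R12 [IF manifest_closed and backorder THEN priority_ship]. ⇒ new: cond_5, labeled, stock_available, notify_customer, priority_ship.
[2] R1 [IF notify_customer and shipped and stock_low THEN address_valid]; R8 [IF stock_available and order_received and dock_ready THEN payment_cleared]; R10 [IF priority_ship and fragile_item and labeled THEN insured]. ⇒ new: address_valid, payment_cleared, insured.
[3] R7 [IF insured THEN cond_2]; R11 [IF address_valid and payment_cleared THEN restock_request]. ⇒ new: cond_2, restock_request.
[4] R2 [IF restock_request and insured THEN packed]. ⇒ new: packed.
Closure: {address_valid, backorder, carrier_assigned, cond_1, cond_2, cond_5, dock_ready, fragile_item, hazmat_flag, insured, labeled, manifest_closed, notify_customer, order_received, oversize_item, packed, payment_cleared, pick_ticket, priority_ship, restock_request, route_local, shipped, split_shipment, stock_available, stock_low} — 25 facts.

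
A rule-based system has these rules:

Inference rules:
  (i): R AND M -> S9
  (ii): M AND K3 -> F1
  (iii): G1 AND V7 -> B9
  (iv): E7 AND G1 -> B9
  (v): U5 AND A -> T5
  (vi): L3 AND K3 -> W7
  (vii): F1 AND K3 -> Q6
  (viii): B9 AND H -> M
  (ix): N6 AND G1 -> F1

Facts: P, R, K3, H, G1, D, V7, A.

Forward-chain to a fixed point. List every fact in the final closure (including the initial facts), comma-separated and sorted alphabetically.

Round 1: (iii) [G1 AND V7 -> B9]. New: B9.
Round 2: (viii) [B9 AND H -> M]. New: M.
Round 3: (i) [R AND M -> S9]; (ii) [M AND K3 -> F1]. New: S9, F1.
Round 4: (vii) [F1 AND K3 -> Q6]. New: Q6.

A, B9, D, F1, G1, H, K3, M, P, Q6, R, S9, V7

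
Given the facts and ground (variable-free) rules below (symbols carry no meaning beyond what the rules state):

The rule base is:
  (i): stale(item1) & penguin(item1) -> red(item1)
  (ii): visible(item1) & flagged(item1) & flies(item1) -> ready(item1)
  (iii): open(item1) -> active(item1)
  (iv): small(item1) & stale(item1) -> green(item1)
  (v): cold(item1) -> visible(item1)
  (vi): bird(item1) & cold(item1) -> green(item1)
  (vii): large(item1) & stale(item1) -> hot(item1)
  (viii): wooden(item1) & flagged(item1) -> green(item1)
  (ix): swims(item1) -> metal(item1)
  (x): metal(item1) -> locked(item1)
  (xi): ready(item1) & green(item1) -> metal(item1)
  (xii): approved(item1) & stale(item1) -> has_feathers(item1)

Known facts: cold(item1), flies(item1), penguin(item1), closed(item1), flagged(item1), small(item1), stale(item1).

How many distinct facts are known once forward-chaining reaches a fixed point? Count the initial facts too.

13

Round 1: (i) [stale(item1) & penguin(item1) -> red(item1)]; (iv) [small(item1) & stale(item1) -> green(item1)]; (v) [cold(item1) -> visible(item1)]. New: red(item1), green(item1), visible(item1).
Round 2: (ii) [visible(item1) & flagged(item1) & flies(item1) -> ready(item1)]. New: ready(item1).
Round 3: (xi) [ready(item1) & green(item1) -> metal(item1)]. New: metal(item1).
Round 4: (x) [metal(item1) -> locked(item1)]. New: locked(item1).
Closure: {closed(item1), cold(item1), flagged(item1), flies(item1), green(item1), locked(item1), metal(item1), penguin(item1), ready(item1), red(item1), small(item1), stale(item1), visible(item1)} — 13 facts.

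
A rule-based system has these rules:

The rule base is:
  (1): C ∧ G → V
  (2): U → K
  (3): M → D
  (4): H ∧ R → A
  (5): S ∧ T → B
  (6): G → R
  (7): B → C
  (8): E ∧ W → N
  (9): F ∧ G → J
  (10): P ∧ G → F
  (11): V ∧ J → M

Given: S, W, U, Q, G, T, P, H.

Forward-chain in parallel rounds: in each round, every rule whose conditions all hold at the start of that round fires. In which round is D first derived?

5

Round 1 — (2), (5), (6), (10), derive K, B, R, F.
Round 2 — (4), (7), (9), derive A, C, J.
Round 3 — (1), derive V.
Round 4 — (11), derive M.
Round 5 — (3), derive D.
D first appears in round 5.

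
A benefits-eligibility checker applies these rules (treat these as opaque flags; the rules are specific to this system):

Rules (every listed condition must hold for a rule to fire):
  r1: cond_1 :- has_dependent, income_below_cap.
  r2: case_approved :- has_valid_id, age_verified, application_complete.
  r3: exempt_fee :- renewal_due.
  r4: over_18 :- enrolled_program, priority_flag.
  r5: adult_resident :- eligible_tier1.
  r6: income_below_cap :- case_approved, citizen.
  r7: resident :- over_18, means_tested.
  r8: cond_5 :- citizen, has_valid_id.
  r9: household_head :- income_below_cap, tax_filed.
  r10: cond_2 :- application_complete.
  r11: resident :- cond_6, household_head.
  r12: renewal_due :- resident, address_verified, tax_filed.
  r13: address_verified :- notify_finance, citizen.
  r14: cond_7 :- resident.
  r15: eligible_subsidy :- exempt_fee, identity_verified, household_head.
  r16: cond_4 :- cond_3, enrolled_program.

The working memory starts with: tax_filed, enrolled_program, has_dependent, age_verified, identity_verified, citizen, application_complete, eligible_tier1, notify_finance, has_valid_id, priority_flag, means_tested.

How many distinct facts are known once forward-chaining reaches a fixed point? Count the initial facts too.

Round 1 — r2, r4, r5, r8, r10, r13, derive case_approved, over_18, adult_resident, cond_5, cond_2, address_verified.
Round 2 — r6, r7, derive income_below_cap, resident.
Round 3 — r1, r9, r12, r14, derive cond_1, household_head, renewal_due, cond_7.
Round 4 — r3, derive exempt_fee.
Round 5 — r15, derive eligible_subsidy.
Closure: {address_verified, adult_resident, age_verified, application_complete, case_approved, citizen, cond_1, cond_2, cond_5, cond_7, eligible_subsidy, eligible_tier1, enrolled_program, exempt_fee, has_dependent, has_valid_id, household_head, identity_verified, income_below_cap, means_tested, notify_finance, over_18, priority_flag, renewal_due, resident, tax_filed} — 26 facts.

26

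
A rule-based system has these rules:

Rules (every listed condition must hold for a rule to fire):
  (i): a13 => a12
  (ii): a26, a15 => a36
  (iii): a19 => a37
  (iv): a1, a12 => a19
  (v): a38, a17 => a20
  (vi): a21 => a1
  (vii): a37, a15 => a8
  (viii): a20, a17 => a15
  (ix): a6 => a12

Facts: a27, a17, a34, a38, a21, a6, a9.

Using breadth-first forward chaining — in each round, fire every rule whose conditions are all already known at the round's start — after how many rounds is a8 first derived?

Round 1 fires (v), (vi), (ix), giving a20, a1, a12.
Round 2 fires (iv), (viii), giving a19, a15.
Round 3 fires (iii), giving a37.
Round 4 fires (vii), giving a8.
a8 first appears in round 4.

4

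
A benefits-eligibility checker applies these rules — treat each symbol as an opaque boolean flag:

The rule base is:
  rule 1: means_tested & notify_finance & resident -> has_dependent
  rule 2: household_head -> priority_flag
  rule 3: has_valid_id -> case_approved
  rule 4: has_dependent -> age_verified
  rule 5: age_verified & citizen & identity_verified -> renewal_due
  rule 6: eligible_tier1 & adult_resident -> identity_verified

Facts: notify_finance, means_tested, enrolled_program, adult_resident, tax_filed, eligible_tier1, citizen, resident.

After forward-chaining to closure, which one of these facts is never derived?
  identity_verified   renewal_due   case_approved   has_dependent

Round 1: rule 1 [means_tested & notify_finance & resident -> has_dependent]; rule 6 [eligible_tier1 & adult_resident -> identity_verified]. New: has_dependent, identity_verified.
Round 2: rule 4 [has_dependent -> age_verified]. New: age_verified.
Round 3: rule 5 [age_verified & citizen & identity_verified -> renewal_due]. New: renewal_due.
Derived: has_dependent (round 1), renewal_due (round 3), identity_verified (round 1). case_approved never appears in any round.

case_approved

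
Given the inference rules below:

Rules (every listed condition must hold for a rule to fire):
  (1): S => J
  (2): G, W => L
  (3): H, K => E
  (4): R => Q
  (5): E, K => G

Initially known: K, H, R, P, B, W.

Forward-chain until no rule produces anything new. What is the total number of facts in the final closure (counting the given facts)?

10

Round 1 fires (3), (4), giving E, Q.
Round 2 fires (5), giving G.
Round 3 fires (2), giving L.
Closure: {B, E, G, H, K, L, P, Q, R, W} — 10 facts.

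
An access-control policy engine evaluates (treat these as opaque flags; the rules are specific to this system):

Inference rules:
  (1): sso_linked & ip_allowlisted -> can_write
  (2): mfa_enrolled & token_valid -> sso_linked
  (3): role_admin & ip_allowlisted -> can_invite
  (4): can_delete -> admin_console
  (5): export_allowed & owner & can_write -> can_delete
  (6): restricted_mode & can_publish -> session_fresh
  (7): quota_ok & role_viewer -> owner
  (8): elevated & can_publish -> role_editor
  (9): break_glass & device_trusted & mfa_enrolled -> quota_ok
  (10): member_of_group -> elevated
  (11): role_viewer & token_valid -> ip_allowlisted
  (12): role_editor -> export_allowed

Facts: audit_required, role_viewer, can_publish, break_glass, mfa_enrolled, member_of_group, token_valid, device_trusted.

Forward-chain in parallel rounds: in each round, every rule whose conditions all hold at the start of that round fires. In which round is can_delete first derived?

Round 1: (2) [mfa_enrolled & token_valid -> sso_linked]; (9) [break_glass & device_trusted & mfa_enrolled -> quota_ok]; (10) [member_of_group -> elevated]; (11) [role_viewer & token_valid -> ip_allowlisted]. New: sso_linked, quota_ok, elevated, ip_allowlisted.
Round 2: (1) [sso_linked & ip_allowlisted -> can_write]; (7) [quota_ok & role_viewer -> owner]; (8) [elevated & can_publish -> role_editor]. New: can_write, owner, role_editor.
Round 3: (12) [role_editor -> export_allowed]. New: export_allowed.
Round 4: (5) [export_allowed & owner & can_write -> can_delete]. New: can_delete.
can_delete first appears in round 4.

4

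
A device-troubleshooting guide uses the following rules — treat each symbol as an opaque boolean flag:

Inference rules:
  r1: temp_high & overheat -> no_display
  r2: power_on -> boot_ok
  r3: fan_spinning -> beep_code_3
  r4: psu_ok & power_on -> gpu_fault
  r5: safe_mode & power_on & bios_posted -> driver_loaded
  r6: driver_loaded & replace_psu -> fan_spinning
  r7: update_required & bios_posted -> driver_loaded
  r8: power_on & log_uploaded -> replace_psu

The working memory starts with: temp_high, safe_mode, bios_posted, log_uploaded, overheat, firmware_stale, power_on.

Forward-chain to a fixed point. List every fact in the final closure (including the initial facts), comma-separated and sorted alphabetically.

beep_code_3, bios_posted, boot_ok, driver_loaded, fan_spinning, firmware_stale, log_uploaded, no_display, overheat, power_on, replace_psu, safe_mode, temp_high

Round 1 fires r1, r2, r5, r8, giving no_display, boot_ok, driver_loaded, replace_psu.
Round 2 fires r6, giving fan_spinning.
Round 3 fires r3, giving beep_code_3.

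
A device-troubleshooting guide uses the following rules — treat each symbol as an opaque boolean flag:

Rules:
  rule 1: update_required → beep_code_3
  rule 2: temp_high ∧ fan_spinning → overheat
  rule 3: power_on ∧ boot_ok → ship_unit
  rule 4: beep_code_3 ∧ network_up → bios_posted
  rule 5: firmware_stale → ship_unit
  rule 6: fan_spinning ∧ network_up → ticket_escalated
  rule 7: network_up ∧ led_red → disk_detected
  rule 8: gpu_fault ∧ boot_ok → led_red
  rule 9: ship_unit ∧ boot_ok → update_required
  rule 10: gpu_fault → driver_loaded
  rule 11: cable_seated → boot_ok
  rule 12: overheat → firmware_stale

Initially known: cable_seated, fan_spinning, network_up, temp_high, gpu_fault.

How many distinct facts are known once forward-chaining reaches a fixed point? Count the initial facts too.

Round 1: rule 2 [temp_high ∧ fan_spinning → overheat]; rule 6 [fan_spinning ∧ network_up → ticket_escalated]; rule 10 [gpu_fault → driver_loaded]; rule 11 [cable_seated → boot_ok]. New: overheat, ticket_escalated, driver_loaded, boot_ok.
Round 2: rule 8 [gpu_fault ∧ boot_ok → led_red]; rule 12 [overheat → firmware_stale]. New: led_red, firmware_stale.
Round 3: rule 5 [firmware_stale → ship_unit]; rule 7 [network_up ∧ led_red → disk_detected]. New: ship_unit, disk_detected.
Round 4: rule 9 [ship_unit ∧ boot_ok → update_required]. New: update_required.
Round 5: rule 1 [update_required → beep_code_3]. New: beep_code_3.
Round 6: rule 4 [beep_code_3 ∧ network_up → bios_posted]. New: bios_posted.
Closure: {beep_code_3, bios_posted, boot_ok, cable_seated, disk_detected, driver_loaded, fan_spinning, firmware_stale, gpu_fault, led_red, network_up, overheat, ship_unit, temp_high, ticket_escalated, update_required} — 16 facts.

16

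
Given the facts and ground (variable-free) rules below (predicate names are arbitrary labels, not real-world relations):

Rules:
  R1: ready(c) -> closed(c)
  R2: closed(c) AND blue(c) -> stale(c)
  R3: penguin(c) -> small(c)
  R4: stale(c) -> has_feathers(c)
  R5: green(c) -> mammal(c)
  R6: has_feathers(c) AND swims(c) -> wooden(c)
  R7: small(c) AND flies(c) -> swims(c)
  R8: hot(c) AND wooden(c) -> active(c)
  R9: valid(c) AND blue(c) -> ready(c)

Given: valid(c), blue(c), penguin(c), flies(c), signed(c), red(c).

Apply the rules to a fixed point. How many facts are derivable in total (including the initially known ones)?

13

Round 1 — R3, R9, derive small(c), ready(c).
Round 2 — R1, R7, derive closed(c), swims(c).
Round 3 — R2, derive stale(c).
Round 4 — R4, derive has_feathers(c).
Round 5 — R6, derive wooden(c).
Closure: {blue(c), closed(c), flies(c), has_feathers(c), penguin(c), ready(c), red(c), signed(c), small(c), stale(c), swims(c), valid(c), wooden(c)} — 13 facts.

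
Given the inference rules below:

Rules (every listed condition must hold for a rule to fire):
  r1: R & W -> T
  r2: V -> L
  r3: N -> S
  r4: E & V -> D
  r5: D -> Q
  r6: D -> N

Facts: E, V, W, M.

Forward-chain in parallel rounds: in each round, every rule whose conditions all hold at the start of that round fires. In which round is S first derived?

3

Round 1 — r2, r4, derive L, D.
Round 2 — r5, r6, derive Q, N.
Round 3 — r3, derive S.
S first appears in round 3.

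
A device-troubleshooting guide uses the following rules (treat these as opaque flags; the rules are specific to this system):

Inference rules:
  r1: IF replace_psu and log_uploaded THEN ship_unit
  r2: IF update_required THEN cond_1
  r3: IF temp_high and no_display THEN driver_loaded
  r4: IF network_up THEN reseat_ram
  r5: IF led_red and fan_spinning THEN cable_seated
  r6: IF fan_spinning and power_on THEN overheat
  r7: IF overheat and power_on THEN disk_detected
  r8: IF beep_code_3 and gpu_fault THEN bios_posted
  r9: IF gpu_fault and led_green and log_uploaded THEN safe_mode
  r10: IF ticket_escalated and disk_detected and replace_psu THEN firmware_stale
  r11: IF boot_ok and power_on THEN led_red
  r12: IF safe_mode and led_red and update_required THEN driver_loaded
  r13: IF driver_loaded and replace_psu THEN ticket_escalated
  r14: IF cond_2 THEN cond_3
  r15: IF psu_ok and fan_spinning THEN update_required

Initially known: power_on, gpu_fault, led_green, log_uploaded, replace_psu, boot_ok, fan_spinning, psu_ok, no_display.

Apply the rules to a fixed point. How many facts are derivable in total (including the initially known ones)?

Round 1: r1 [IF replace_psu and log_uploaded THEN ship_unit]; r6 [IF fan_spinning and power_on THEN overheat]; r9 [IF gpu_fault and led_green and log_uploaded THEN safe_mode]; r11 [IF boot_ok and power_on THEN led_red]; r15 [IF psu_ok and fan_spinning THEN update_required]. Adds ship_unit, overheat, safe_mode, led_red, update_required.
Round 2: r2 [IF update_required THEN cond_1]; r5 [IF led_red and fan_spinning THEN cable_seated]; r7 [IF overheat and power_on THEN disk_detected]; r12 [IF safe_mode and led_red and update_required THEN driver_loaded]. Adds cond_1, cable_seated, disk_detected, driver_loaded.
Round 3: r13 [IF driver_loaded and replace_psu THEN ticket_escalated]. Adds ticket_escalated.
Round 4: r10 [IF ticket_escalated and disk_detected and replace_psu THEN firmware_stale]. Adds firmware_stale.
Closure: {boot_ok, cable_seated, cond_1, disk_detected, driver_loaded, fan_spinning, firmware_stale, gpu_fault, led_green, led_red, log_uploaded, no_display, overheat, power_on, psu_ok, replace_psu, safe_mode, ship_unit, ticket_escalated, update_required} — 20 facts.

20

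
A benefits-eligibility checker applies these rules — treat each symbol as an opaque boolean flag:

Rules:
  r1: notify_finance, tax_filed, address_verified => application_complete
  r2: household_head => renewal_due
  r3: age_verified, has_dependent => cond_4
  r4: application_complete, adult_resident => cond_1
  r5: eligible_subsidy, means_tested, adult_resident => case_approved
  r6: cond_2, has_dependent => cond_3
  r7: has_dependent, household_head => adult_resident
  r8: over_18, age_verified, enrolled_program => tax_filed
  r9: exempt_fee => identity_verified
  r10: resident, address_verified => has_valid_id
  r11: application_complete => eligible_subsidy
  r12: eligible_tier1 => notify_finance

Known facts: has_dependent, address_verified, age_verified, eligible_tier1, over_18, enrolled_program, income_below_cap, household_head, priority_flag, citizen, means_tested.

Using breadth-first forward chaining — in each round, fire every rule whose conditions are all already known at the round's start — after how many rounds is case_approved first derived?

4

Round 1 — r2, r3, r7, r8, r12, derive renewal_due, cond_4, adult_resident, tax_filed, notify_finance.
Round 2 — r1, derive application_complete.
Round 3 — r4, r11, derive cond_1, eligible_subsidy.
Round 4 — r5, derive case_approved.
case_approved first appears in round 4.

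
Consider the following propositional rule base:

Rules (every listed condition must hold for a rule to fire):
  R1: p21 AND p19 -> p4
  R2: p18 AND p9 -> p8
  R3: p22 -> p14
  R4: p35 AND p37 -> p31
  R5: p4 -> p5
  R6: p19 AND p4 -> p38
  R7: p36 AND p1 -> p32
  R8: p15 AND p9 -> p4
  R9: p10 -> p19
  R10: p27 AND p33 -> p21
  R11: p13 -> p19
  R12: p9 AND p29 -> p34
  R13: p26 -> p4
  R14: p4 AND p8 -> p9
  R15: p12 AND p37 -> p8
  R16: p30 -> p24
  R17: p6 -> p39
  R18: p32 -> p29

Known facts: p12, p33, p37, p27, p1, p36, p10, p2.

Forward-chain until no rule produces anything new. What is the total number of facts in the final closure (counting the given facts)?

18

Round 1 fires R7, R9, R10, R15, giving p32, p19, p21, p8.
Round 2 fires R1, R18, giving p4, p29.
Round 3 fires R5, R6, R14, giving p5, p38, p9.
Round 4 fires R12, giving p34.
Closure: {p1, p10, p12, p19, p2, p21, p27, p29, p32, p33, p34, p36, p37, p38, p4, p5, p8, p9} — 18 facts.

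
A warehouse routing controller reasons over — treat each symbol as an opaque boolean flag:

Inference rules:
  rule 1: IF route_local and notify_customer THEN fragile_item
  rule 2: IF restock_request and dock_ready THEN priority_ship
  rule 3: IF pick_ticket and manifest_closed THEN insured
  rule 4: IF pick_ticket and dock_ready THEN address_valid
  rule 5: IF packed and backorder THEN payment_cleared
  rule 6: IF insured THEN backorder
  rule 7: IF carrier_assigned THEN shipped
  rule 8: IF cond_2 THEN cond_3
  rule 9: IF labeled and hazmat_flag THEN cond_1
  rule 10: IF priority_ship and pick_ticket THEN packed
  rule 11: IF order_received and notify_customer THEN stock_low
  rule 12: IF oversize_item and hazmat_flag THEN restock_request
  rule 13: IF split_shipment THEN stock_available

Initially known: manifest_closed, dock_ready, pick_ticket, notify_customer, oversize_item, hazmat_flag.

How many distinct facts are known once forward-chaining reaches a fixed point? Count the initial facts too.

Round 1: rule 3 [IF pick_ticket and manifest_closed THEN insured]; rule 4 [IF pick_ticket and dock_ready THEN address_valid]; rule 12 [IF oversize_item and hazmat_flag THEN restock_request]. Adds insured, address_valid, restock_request.
Round 2: rule 2 [IF restock_request and dock_ready THEN priority_ship]; rule 6 [IF insured THEN backorder]. Adds priority_ship, backorder.
Round 3: rule 10 [IF priority_ship and pick_ticket THEN packed]. Adds packed.
Round 4: rule 5 [IF packed and backorder THEN payment_cleared]. Adds payment_cleared.
Closure: {address_valid, backorder, dock_ready, hazmat_flag, insured, manifest_closed, notify_customer, oversize_item, packed, payment_cleared, pick_ticket, priority_ship, restock_request} — 13 facts.

13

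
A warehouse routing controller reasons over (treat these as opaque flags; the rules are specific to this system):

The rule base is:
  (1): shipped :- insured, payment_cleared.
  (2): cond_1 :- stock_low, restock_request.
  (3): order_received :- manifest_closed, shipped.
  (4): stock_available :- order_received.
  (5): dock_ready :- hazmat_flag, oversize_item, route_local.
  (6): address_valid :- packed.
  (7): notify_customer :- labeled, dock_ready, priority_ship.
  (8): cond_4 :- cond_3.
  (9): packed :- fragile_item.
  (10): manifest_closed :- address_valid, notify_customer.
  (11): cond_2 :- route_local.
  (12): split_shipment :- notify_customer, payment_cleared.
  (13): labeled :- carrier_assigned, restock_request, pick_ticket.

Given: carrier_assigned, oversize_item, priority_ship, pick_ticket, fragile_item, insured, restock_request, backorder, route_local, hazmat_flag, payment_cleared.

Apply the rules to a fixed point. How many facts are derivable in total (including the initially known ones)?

[1] (1) [shipped :- insured, payment_cleared.]; (5) [dock_ready :- hazmat_flag, oversize_item, route_local.]; (9) [packed :- fragile_item.]; (11) [cond_2 :- route_local.]; (13) [labeled :- carrier_assigned, restock_request, pick_ticket.]. ⇒ new: shipped, dock_ready, packed, cond_2, labeled.
[2] (6) [address_valid :- packed.]; (7) [notify_customer :- labeled, dock_ready, priority_ship.]. ⇒ new: address_valid, notify_customer.
[3] (10) [manifest_closed :- address_valid, notify_customer.]; (12) [split_shipment :- notify_customer, payment_cleared.]. ⇒ new: manifest_closed, split_shipment.
[4] (3) [order_received :- manifest_closed, shipped.]. ⇒ new: order_received.
[5] (4) [stock_available :- order_received.]. ⇒ new: stock_available.
Closure: {address_valid, backorder, carrier_assigned, cond_2, dock_ready, fragile_item, hazmat_flag, insured, labeled, manifest_closed, notify_customer, order_received, oversize_item, packed, payment_cleared, pick_ticket, priority_ship, restock_request, route_local, shipped, split_shipment, stock_available} — 22 facts.

22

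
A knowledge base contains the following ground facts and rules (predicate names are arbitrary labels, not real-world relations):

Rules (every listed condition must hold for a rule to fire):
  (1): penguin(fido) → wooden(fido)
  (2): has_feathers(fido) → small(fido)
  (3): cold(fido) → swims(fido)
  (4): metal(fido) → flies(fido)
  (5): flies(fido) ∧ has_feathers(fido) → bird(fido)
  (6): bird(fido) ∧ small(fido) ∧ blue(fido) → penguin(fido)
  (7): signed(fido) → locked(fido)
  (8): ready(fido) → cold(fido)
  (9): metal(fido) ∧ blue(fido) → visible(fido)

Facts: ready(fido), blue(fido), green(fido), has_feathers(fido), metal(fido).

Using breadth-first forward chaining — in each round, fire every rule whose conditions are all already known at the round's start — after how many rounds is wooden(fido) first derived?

4

Round 1 — (2), (4), (8), (9), derive small(fido), flies(fido), cold(fido), visible(fido).
Round 2 — (3), (5), derive swims(fido), bird(fido).
Round 3 — (6), derive penguin(fido).
Round 4 — (1), derive wooden(fido).
wooden(fido) first appears in round 4.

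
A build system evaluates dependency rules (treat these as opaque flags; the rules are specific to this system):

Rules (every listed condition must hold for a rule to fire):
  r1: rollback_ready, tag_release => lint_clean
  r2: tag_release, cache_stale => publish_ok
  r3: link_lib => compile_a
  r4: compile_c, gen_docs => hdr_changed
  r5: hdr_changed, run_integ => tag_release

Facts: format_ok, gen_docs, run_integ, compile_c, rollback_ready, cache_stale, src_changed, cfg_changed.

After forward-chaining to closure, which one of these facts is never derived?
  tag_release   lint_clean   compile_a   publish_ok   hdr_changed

Round 1 — r4, derive hdr_changed.
Round 2 — r5, derive tag_release.
Round 3 — r1, r2, derive lint_clean, publish_ok.
Derived: tag_release (round 2), lint_clean (round 3), publish_ok (round 3), hdr_changed (round 1). compile_a never appears in any round.

compile_a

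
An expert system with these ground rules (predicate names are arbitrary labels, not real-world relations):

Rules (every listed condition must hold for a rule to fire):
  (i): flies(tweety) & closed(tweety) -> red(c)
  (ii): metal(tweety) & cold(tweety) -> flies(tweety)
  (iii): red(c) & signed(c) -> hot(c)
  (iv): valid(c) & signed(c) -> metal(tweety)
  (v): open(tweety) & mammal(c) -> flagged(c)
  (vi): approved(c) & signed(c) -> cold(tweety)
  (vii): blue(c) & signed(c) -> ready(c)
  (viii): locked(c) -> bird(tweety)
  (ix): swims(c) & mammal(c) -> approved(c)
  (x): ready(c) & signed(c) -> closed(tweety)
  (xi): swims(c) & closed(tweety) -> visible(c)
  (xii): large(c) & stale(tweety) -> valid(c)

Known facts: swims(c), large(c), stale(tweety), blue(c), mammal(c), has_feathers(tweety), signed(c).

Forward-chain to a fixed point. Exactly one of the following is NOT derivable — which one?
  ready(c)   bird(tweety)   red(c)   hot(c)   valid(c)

bird(tweety)

Round 1: (vii) [blue(c) & signed(c) -> ready(c)]; (ix) [swims(c) & mammal(c) -> approved(c)]; (xii) [large(c) & stale(tweety) -> valid(c)]. New: ready(c), approved(c), valid(c).
Round 2: (iv) [valid(c) & signed(c) -> metal(tweety)]; (vi) [approved(c) & signed(c) -> cold(tweety)]; (x) [ready(c) & signed(c) -> closed(tweety)]. New: metal(tweety), cold(tweety), closed(tweety).
Round 3: (ii) [metal(tweety) & cold(tweety) -> flies(tweety)]; (xi) [swims(c) & closed(tweety) -> visible(c)]. New: flies(tweety), visible(c).
Round 4: (i) [flies(tweety) & closed(tweety) -> red(c)]. New: red(c).
Round 5: (iii) [red(c) & signed(c) -> hot(c)]. New: hot(c).
Derived: ready(c) (round 1), valid(c) (round 1), red(c) (round 4), hot(c) (round 5). bird(tweety) never appears in any round.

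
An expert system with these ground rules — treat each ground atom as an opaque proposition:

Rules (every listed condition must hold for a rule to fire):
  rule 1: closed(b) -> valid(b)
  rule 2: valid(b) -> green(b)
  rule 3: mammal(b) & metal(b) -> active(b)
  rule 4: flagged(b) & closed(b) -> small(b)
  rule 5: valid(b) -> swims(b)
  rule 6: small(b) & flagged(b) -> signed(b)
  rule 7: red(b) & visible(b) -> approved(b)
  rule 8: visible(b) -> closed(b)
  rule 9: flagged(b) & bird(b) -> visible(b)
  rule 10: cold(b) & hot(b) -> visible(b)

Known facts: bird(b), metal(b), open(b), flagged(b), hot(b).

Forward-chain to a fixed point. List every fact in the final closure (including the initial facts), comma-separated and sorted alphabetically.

Round 1: rule 9 [flagged(b) & bird(b) -> visible(b)]. Adds visible(b).
Round 2: rule 8 [visible(b) -> closed(b)]. Adds closed(b).
Round 3: rule 1 [closed(b) -> valid(b)]; rule 4 [flagged(b) & closed(b) -> small(b)]. Adds valid(b), small(b).
Round 4: rule 2 [valid(b) -> green(b)]; rule 5 [valid(b) -> swims(b)]; rule 6 [small(b) & flagged(b) -> signed(b)]. Adds green(b), swims(b), signed(b).

bird(b), closed(b), flagged(b), green(b), hot(b), metal(b), open(b), signed(b), small(b), swims(b), valid(b), visible(b)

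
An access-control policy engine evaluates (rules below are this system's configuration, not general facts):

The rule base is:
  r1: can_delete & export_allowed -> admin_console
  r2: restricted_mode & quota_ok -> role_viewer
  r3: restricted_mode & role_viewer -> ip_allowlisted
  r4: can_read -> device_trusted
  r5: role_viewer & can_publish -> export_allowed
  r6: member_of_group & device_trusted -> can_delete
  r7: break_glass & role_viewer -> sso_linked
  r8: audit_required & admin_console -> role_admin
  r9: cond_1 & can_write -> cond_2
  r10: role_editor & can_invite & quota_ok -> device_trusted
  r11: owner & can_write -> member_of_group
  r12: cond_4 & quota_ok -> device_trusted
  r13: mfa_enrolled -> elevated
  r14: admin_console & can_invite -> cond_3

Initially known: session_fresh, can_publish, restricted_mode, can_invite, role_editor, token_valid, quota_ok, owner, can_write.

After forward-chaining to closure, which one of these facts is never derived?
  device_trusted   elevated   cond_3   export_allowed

elevated

Round 1 fires r2, r10, r11, giving role_viewer, device_trusted, member_of_group.
Round 2 fires r3, r5, r6, giving ip_allowlisted, export_allowed, can_delete.
Round 3 fires r1, giving admin_console.
Round 4 fires r14, giving cond_3.
Derived: cond_3 (round 4), export_allowed (round 2), device_trusted (round 1). elevated never appears in any round.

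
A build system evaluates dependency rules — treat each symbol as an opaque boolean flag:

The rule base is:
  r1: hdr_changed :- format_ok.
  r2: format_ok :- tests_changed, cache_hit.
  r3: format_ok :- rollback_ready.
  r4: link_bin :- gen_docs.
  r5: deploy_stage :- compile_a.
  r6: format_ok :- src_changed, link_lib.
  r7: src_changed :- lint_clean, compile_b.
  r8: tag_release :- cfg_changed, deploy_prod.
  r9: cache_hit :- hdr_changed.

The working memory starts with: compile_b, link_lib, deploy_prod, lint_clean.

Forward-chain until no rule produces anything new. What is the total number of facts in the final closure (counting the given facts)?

Round 1 fires r7, giving src_changed.
Round 2 fires r6, giving format_ok.
Round 3 fires r1, giving hdr_changed.
Round 4 fires r9, giving cache_hit.
Closure: {cache_hit, compile_b, deploy_prod, format_ok, hdr_changed, link_lib, lint_clean, src_changed} — 8 facts.

8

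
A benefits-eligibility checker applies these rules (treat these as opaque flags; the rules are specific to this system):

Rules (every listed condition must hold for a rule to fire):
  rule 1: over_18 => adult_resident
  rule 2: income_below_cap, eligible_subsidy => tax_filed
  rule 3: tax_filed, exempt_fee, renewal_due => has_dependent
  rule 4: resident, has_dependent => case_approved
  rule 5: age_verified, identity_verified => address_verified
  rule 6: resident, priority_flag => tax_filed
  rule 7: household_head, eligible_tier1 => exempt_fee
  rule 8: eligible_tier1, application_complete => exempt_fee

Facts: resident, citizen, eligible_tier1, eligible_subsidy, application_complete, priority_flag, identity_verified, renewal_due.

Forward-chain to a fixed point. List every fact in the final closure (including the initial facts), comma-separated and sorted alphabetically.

Round 1: rule 6 [resident, priority_flag => tax_filed]; rule 8 [eligible_tier1, application_complete => exempt_fee]. New: tax_filed, exempt_fee.
Round 2: rule 3 [tax_filed, exempt_fee, renewal_due => has_dependent]. New: has_dependent.
Round 3: rule 4 [resident, has_dependent => case_approved]. New: case_approved.

application_complete, case_approved, citizen, eligible_subsidy, eligible_tier1, exempt_fee, has_dependent, identity_verified, priority_flag, renewal_due, resident, tax_filed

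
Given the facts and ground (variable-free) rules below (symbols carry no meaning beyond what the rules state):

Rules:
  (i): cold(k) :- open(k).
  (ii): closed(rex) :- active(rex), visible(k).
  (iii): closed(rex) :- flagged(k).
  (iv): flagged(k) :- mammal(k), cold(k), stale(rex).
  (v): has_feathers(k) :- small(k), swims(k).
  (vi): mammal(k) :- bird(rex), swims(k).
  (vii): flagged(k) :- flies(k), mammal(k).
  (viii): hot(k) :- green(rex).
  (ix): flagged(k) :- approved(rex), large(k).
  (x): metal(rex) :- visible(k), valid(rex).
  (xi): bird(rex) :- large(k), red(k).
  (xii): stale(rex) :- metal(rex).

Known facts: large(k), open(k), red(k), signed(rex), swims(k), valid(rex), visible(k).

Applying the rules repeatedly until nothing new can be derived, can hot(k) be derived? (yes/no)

no

Round 1: (i) [cold(k) :- open(k).]; (x) [metal(rex) :- visible(k), valid(rex).]; (xi) [bird(rex) :- large(k), red(k).]. Adds cold(k), metal(rex), bird(rex).
Round 2: (vi) [mammal(k) :- bird(rex), swims(k).]; (xii) [stale(rex) :- metal(rex).]. Adds mammal(k), stale(rex).
Round 3: (iv) [flagged(k) :- mammal(k), cold(k), stale(rex).]. Adds flagged(k).
Round 4: (iii) [closed(rex) :- flagged(k).]. Adds closed(rex).
Fixed point reached. hot(k) is concluded only by (viii); (viii) needs green(rex) (never derived).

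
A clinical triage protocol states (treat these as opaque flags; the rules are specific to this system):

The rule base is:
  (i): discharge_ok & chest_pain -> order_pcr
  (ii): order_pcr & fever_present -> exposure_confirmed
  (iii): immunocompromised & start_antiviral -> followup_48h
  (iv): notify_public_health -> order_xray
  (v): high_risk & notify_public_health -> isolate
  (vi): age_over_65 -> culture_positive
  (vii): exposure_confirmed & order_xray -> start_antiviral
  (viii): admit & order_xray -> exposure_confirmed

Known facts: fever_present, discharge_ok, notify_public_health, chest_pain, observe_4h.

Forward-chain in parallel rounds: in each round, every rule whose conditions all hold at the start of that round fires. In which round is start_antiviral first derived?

3

Round 1 fires (i), (iv), giving order_pcr, order_xray.
Round 2 fires (ii), giving exposure_confirmed.
Round 3 fires (vii), giving start_antiviral.
start_antiviral first appears in round 3.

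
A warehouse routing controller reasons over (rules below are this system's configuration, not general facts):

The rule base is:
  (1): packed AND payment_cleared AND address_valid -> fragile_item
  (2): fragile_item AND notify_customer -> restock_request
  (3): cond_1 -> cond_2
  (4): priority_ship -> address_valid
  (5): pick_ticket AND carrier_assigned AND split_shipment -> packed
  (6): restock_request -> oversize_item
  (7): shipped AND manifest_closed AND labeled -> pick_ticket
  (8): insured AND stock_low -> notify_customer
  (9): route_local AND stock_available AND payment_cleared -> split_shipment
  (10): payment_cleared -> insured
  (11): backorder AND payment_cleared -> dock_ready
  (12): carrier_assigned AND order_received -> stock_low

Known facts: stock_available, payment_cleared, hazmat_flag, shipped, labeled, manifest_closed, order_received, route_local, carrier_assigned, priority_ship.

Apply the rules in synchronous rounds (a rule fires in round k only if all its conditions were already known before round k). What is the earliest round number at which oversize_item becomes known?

Round 1: (4) [priority_ship -> address_valid]; (7) [shipped AND manifest_closed AND labeled -> pick_ticket]; (9) [route_local AND stock_available AND payment_cleared -> split_shipment]; (10) [payment_cleared -> insured]; (12) [carrier_assigned AND order_received -> stock_low]. New: address_valid, pick_ticket, split_shipment, insured, stock_low.
Round 2: (5) [pick_ticket AND carrier_assigned AND split_shipment -> packed]; (8) [insured AND stock_low -> notify_customer]. New: packed, notify_customer.
Round 3: (1) [packed AND payment_cleared AND address_valid -> fragile_item]. New: fragile_item.
Round 4: (2) [fragile_item AND notify_customer -> restock_request]. New: restock_request.
Round 5: (6) [restock_request -> oversize_item]. New: oversize_item.
oversize_item first appears in round 5.

5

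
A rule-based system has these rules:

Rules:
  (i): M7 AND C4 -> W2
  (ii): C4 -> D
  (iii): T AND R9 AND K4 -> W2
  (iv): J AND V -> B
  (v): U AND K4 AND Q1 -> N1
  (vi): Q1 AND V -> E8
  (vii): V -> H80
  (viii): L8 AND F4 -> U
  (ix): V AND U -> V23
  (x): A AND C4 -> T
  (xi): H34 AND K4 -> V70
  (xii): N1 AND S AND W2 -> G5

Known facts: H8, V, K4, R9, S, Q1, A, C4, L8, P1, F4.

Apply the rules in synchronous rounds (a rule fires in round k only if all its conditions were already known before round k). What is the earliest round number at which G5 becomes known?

3

Round 1 fires (ii), (vi), (vii), (viii), (x), giving D, E8, H80, U, T.
Round 2 fires (iii), (v), (ix), giving W2, N1, V23.
Round 3 fires (xii), giving G5.
G5 first appears in round 3.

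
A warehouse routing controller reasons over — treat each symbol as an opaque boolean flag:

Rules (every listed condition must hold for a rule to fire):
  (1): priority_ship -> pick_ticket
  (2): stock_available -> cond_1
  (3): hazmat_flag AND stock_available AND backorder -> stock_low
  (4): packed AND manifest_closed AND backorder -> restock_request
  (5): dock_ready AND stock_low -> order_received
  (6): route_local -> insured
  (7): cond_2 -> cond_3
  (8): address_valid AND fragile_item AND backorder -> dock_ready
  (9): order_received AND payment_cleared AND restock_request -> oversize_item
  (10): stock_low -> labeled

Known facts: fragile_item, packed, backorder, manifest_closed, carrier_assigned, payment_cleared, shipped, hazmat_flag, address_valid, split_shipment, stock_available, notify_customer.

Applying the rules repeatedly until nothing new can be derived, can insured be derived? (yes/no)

Round 1 — (2), (3), (4), (8), derive cond_1, stock_low, restock_request, dock_ready.
Round 2 — (5), (10), derive order_received, labeled.
Round 3 — (9), derive oversize_item.
Fixed point reached. insured is concluded only by (6); (6) needs route_local (never derived).

no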